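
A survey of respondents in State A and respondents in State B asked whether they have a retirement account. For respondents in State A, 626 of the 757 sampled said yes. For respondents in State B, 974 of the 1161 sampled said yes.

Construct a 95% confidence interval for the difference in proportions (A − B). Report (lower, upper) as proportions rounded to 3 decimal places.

First, p̂₁ = 626/757 = 0.8269; p̂₂ = 974/1161 = 0.8389.
The two standard errors are √(0.8269×0.1731/757) = 0.01375 and √(0.8389×0.1611/1161) = 0.01079.
Because the samples are independent, SE_diff = √(0.01375² + 0.01079²) = 0.01748.
Using z* = 1.960 for 95%, ME = 1.960 × 0.01748 = 0.03426.
p̂₁ − p̂₂ = -0.0120; interval -0.0120 ± 0.03426 gives (-0.046, 0.022).

(-0.046, 0.022)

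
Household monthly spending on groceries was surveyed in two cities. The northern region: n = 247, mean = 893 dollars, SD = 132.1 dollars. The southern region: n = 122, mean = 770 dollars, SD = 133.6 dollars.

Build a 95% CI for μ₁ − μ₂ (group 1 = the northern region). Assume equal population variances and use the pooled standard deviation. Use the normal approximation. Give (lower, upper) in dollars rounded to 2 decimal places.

(94.24, 151.76)

s_p = √[((n₁−1)s₁² + (n₂−1)s₂²)/(n₁+n₂−2)] = √[(246·132.1² + 121·133.6²)/367] = 132.5964.
SE = 132.5964·√(1/247 + 1/122) = 14.6729.
With z* = 1.960, margin = 1.960 × 14.6729 = 28.7589.
x̄₁ − x̄₂ = 893 − 770 = 123.0000; interval 123.0000 ± 28.7589 = (94.24, 151.76).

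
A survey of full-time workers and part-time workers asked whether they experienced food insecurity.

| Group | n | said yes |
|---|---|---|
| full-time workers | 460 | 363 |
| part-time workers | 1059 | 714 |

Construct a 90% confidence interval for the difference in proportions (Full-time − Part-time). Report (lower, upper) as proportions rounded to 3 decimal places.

p̂₁ = 363/460 = 0.7891 and p̂₂ = 714/1059 = 0.6742.
SE₁ = √(p̂₁(1−p̂₁)/n₁) = √(0.7891·0.2109/460) = 0.01902; SE₂ = √(0.6742·0.3258/1059) = 0.01440.
Independent samples: SE of the difference = √(SE₁² + SE₂²) = √(0.0003617604 + 0.00020736) = 0.02386.
z* for 90% confidence is 1.645, so the margin of error is 1.645 × 0.02386 = 0.03925.
Point estimate p̂₁ − p̂₂ = 0.7891 − 0.6742 = 0.1149.
0.1149 ± 0.03925 → (0.076, 0.154).

(0.076, 0.154)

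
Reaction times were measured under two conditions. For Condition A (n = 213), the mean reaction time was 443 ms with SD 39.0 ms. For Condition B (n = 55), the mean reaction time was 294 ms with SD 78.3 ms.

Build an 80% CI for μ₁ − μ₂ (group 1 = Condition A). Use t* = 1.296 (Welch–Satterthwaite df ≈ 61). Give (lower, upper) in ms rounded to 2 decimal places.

Standard errors of each mean: 39.0/√213 = 2.6722 and 78.3/√55 = 10.5580.
SE(x̄₁ − x̄₂) = √(2.6722² + 10.5580²) = 10.8909 for independent samples with unequal variances.
With t* = 1.296, the margin is 1.296 × 10.8909 = 14.1146.
x̄₁ − x̄₂ = 443 − 294 = 149.0000; the interval is 149.0000 ± 14.1146 = (134.89, 163.11).

(134.89, 163.11)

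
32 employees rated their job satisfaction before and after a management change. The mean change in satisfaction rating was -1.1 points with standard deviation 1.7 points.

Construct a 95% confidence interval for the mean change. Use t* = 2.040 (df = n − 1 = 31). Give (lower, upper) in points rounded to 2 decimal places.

(-1.71, -0.49)

This is a matched-pairs design, so SE = s_d/√n = 1.7/√32 = 0.3005.
Margin = 2.040 × 0.3005 = 0.6130; the interval is -1.1 ± 0.6130 = (-1.71, -0.49).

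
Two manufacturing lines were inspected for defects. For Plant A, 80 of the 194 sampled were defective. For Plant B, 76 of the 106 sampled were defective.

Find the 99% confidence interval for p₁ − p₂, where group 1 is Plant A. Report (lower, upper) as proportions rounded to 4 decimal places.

p̂₁ = 80/194 = 0.4124 and p̂₂ = 76/106 = 0.7170.
SE₁ = √(p̂₁(1−p̂₁)/n₁) = √(0.4124·0.5876/194) = 0.03534; SE₂ = √(0.7170·0.2830/106) = 0.04375.
Independent samples: SE of the difference = √(SE₁² + SE₂²) = √(0.0012489156 + 0.0019140625) = 0.05624.
z* for 99% confidence is 2.576, so the margin of error is 2.576 × 0.05624 = 0.14487.
Point estimate p̂₁ − p̂₂ = 0.4124 − 0.7170 = -0.3046.
-0.3046 ± 0.14487 → (-0.4495, -0.1597).

(-0.4495, -0.1597)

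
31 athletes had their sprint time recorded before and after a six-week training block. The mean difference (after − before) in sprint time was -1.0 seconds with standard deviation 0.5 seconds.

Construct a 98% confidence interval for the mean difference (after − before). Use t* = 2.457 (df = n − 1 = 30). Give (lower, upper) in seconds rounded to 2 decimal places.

Paired design: SE = s_d/√n = 0.5/√31 = 0.0898.
t* = 2.457; margin of error = 2.457 × 0.0898 = 0.2206.
-1.0 ± 0.2206 → (-1.22, -0.78).

(-1.22, -0.78)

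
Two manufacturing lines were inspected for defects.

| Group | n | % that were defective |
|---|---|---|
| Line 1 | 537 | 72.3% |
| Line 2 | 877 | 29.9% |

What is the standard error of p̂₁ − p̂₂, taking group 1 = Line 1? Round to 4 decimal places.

0.0247

SE₁ = √(p̂₁(1−p̂₁)/n₁) = √(0.7230·0.2770/537) = 0.01931; SE₂ = √(0.2990·0.7010/877) = 0.01546.
Independent samples: SE of the difference = √(SE₁² + SE₂²) = √(0.0003728761 + 0.0002390116) = 0.02474.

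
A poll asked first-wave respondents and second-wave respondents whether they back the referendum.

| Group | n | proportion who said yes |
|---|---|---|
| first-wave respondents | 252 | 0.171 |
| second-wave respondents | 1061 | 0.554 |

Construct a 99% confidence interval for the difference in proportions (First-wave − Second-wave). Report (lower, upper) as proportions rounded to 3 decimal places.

(-0.456, -0.310)

Each SE is √(p̂(1−p̂)/n): √(0.1710·0.8290/252) = 0.02372 and √(0.5540·0.4460/1061) = 0.01526.
SE(p̂₁ − p̂₂) = √(SE₁² + SE₂²) = √(0.0005626384 + 0.0002328676) = 0.02820, since the two samples are independent.
At 99% confidence z* = 2.576; margin = 2.576 × 0.02820 = 0.07264.
The difference is 0.1710 − 0.5540 = -0.3830, so the interval is -0.3830 ± 0.07264 = (-0.456, -0.310).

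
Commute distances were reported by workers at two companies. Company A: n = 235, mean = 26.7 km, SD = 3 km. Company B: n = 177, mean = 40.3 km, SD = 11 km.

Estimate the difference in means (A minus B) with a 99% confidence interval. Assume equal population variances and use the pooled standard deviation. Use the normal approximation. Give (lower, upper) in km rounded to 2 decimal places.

(-15.54, -11.66)

Pooled variance s_p² = [234·3² + 176·11²] / (235+177−2) = 57.0780, so s_p = 7.5550.
SE_diff = s_p·√(1/n₁ + 1/n₂) = 7.5550·√(1/235 + 1/177) = 0.7519.
z* = 2.576; margin = 2.576 × 0.7519 = 1.9369.
Difference = 26.7 − 40.3 = -13.6000.
-13.6000 ± 1.9369 → (-15.54, -11.66).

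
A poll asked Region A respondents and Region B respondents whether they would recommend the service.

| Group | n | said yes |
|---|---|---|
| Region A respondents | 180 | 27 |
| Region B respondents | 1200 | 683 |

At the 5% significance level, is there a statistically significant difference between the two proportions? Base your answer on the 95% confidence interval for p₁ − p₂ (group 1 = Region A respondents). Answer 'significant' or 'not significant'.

First, p̂₁ = 27/180 = 0.1500; p̂₂ = 683/1200 = 0.5692.
The two standard errors are √(0.1500×0.8500/180) = 0.02661 and √(0.5692×0.4308/1200) = 0.01429.
Because the samples are independent, SE_diff = √(0.02661² + 0.01429²) = 0.03020.
Using z* = 1.960 for 95%, ME = 1.960 × 0.03020 = 0.05919.
p̂₁ − p̂₂ = -0.4192; interval -0.4192 ± 0.05919 gives (-0.47839, -0.36001).
The interval (-0.47839, -0.36001) does not contain 0, so the difference is significant.

significant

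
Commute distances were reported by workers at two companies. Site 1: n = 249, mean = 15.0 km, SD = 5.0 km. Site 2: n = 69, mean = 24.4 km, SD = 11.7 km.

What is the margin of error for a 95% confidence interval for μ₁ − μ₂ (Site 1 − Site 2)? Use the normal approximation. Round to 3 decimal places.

SE₁ = s₁/√n₁ = 5.0/√249 = 0.3169; SE₂ = 11.7/√69 = 1.4085.
Independent samples, unequal variances: SE_diff = √(SE₁² + SE₂²) = √(0.10042561 + 1.98387225) = 1.4437.
z* = 1.960, so margin of error = 1.960 × 1.4437 = 2.8297.

2.830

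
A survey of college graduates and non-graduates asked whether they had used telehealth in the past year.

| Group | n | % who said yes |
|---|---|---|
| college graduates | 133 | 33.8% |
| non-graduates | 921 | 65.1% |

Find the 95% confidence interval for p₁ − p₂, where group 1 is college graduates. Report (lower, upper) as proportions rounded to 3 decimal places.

(-0.399, -0.227)

Each SE is √(p̂(1−p̂)/n): √(0.3380·0.6620/133) = 0.04102 and √(0.6510·0.3490/921) = 0.01571.
SE(p̂₁ − p̂₂) = √(SE₁² + SE₂²) = √(0.0016826404 + 0.0002468041) = 0.04393, since the two samples are independent.
At 95% confidence z* = 1.960; margin = 1.960 × 0.04393 = 0.08610.
The difference is 0.3380 − 0.6510 = -0.3130, so the interval is -0.3130 ± 0.08610 = (-0.399, -0.227).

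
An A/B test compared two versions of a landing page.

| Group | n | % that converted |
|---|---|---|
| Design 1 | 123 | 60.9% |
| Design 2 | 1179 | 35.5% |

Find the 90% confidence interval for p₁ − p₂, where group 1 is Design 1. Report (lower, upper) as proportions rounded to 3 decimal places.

(0.178, 0.330)

Each SE is √(p̂(1−p̂)/n): √(0.6090·0.3910/123) = 0.04400 and √(0.3550·0.6450/1179) = 0.01394.
SE(p̂₁ − p̂₂) = √(SE₁² + SE₂²) = √(0.001936 + 0.0001943236) = 0.04616, since the two samples are independent.
At 90% confidence z* = 1.645; margin = 1.645 × 0.04616 = 0.07593.
The difference is 0.6090 − 0.3550 = 0.2540, so the interval is 0.2540 ± 0.07593 = (0.178, 0.330).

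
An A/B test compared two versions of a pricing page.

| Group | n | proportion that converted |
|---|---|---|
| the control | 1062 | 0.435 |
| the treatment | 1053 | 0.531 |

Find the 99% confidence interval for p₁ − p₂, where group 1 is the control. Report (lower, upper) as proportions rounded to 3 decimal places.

(-0.152, -0.040)

SE₁ = √(p̂₁(1−p̂₁)/n₁) = √(0.4350·0.5650/1062) = 0.01521; SE₂ = √(0.5310·0.4690/1053) = 0.01538.
Independent samples: SE of the difference = √(SE₁² + SE₂²) = √(0.0002313441 + 0.0002365444) = 0.02163.
z* for 99% confidence is 2.576, so the margin of error is 2.576 × 0.02163 = 0.05572.
Point estimate p̂₁ − p̂₂ = 0.4350 − 0.5310 = -0.0960.
-0.0960 ± 0.05572 → (-0.152, -0.040).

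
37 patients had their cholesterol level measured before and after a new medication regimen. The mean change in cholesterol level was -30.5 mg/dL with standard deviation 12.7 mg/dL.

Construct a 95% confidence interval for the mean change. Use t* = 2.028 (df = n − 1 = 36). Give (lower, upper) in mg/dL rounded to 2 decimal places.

(-34.73, -26.27)

This is a matched-pairs design, so SE = s_d/√n = 12.7/√37 = 2.0879.
Margin = 2.028 × 2.0879 = 4.2343; the interval is -30.5 ± 4.2343 = (-34.73, -26.27).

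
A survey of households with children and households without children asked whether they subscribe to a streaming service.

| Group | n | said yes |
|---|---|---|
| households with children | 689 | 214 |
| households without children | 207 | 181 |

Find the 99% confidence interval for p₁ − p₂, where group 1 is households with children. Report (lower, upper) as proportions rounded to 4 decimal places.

p̂₁ = 214/689 = 0.3106 and p̂₂ = 181/207 = 0.8744.
SE₁ = √(p̂₁(1−p̂₁)/n₁) = √(0.3106·0.6894/689) = 0.01763; SE₂ = √(0.8744·0.1256/207) = 0.02303.
Independent samples: SE of the difference = √(SE₁² + SE₂²) = √(0.0003108169 + 0.0005303809) = 0.02900.
z* for 99% confidence is 2.576, so the margin of error is 2.576 × 0.02900 = 0.07470.
Point estimate p̂₁ − p̂₂ = 0.3106 − 0.8744 = -0.5638.
-0.5638 ± 0.07470 → (-0.6385, -0.4891).

(-0.6385, -0.4891)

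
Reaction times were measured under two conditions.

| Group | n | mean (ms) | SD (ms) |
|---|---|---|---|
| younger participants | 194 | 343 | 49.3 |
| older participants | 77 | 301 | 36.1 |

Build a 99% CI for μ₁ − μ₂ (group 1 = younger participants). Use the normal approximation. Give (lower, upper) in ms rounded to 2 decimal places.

(28.02, 55.98)

SE₁ = s₁/√n₁ = 49.3/√194 = 3.5395; SE₂ = 36.1/√77 = 4.1140.
Independent samples, unequal variances: SE_diff = √(SE₁² + SE₂²) = √(12.52806025 + 16.924996) = 5.4271.
z* = 2.576, so margin of error = 2.576 × 5.4271 = 13.9802.
Difference in means = 343 − 301 = 42.0000.
42.0000 ± 13.9802 → (28.02, 55.98).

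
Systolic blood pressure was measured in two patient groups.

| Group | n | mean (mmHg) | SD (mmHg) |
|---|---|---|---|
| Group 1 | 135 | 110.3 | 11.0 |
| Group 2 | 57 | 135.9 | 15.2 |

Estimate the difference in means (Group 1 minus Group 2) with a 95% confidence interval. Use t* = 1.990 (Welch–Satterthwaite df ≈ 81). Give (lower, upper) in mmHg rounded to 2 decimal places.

Standard errors of each mean: 11.0/√135 = 0.9467 and 15.2/√57 = 2.0133.
SE(x̄₁ − x̄₂) = √(0.9467² + 2.0133²) = 2.2248 for independent samples with unequal variances.
With t* = 1.990, the margin is 1.990 × 2.2248 = 4.4274.
x̄₁ − x̄₂ = 110.3 − 135.9 = -25.6000; the interval is -25.6000 ± 4.4274 = (-30.03, -21.17).

(-30.03, -21.17)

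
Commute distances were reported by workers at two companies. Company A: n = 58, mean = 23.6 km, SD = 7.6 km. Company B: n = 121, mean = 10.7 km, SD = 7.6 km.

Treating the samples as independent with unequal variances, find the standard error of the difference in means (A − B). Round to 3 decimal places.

1.214

SE₁ = s₁/√n₁ = 7.6/√58 = 0.9979; SE₂ = 7.6/√121 = 0.6909.
Independent samples, unequal variances: SE_diff = √(SE₁² + SE₂²) = √(0.99580441 + 0.47734281) = 1.2137.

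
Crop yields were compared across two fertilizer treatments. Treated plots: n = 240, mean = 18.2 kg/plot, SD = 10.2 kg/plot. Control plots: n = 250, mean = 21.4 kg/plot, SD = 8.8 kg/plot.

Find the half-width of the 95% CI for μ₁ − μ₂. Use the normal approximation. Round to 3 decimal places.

SE₁ = s₁/√n₁ = 10.2/√240 = 0.6584; SE₂ = 8.8/√250 = 0.5566.
Independent samples, unequal variances: SE_diff = √(SE₁² + SE₂²) = √(0.43349056 + 0.30980356) = 0.8621.
z* = 1.960, so margin of error = 1.960 × 0.8621 = 1.6897.

1.690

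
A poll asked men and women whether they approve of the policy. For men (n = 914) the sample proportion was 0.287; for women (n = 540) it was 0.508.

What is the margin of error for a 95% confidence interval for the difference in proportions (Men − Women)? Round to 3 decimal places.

The two standard errors are √(0.2870×0.7130/914) = 0.01496 and √(0.5080×0.4920/540) = 0.02151.
Because the samples are independent, SE_diff = √(0.01496² + 0.02151²) = 0.02620.
Using z* = 1.960 for 95%, ME = 1.960 × 0.02620 = 0.05135.

0.051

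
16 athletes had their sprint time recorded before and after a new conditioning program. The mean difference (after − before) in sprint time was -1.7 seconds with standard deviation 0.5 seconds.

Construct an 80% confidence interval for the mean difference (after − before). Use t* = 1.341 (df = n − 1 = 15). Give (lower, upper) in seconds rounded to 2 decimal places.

(-1.87, -1.53)

This is a matched-pairs design, so SE = s_d/√n = 0.5/√16 = 0.1250.
Margin = 1.341 × 0.1250 = 0.1676; the interval is -1.7 ± 0.1676 = (-1.87, -1.53).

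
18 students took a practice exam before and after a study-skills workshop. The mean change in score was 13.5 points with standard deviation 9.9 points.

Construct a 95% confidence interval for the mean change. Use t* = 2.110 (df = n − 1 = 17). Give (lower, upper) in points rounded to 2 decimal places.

This is a matched-pairs design, so SE = s_d/√n = 9.9/√18 = 2.3335.
Margin = 2.110 × 2.3335 = 4.9237; the interval is 13.5 ± 4.9237 = (8.58, 18.42).

(8.58, 18.42)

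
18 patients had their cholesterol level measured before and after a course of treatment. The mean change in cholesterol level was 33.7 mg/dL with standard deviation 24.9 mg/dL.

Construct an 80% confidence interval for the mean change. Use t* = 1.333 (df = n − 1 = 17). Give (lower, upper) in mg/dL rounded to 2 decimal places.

(25.88, 41.52)

Paired design: SE = s_d/√n = 24.9/√18 = 5.8690.
t* = 1.333; margin of error = 1.333 × 5.8690 = 7.8234.
33.7 ± 7.8234 → (25.88, 41.52).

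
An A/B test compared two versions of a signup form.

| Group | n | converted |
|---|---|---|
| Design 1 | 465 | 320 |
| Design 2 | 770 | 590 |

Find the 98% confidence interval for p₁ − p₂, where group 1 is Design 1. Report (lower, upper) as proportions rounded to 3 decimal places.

p̂₁ = 320/465 = 0.6882 and p̂₂ = 590/770 = 0.7662.
SE₁ = √(p̂₁(1−p̂₁)/n₁) = √(0.6882·0.3118/465) = 0.02148; SE₂ = √(0.7662·0.2338/770) = 0.01525.
Independent samples: SE of the difference = √(SE₁² + SE₂²) = √(0.0004613904 + 0.0002325625) = 0.02634.
z* for 98% confidence is 2.326, so the margin of error is 2.326 × 0.02634 = 0.06127.
Point estimate p̂₁ − p̂₂ = 0.6882 − 0.7662 = -0.0780.
-0.0780 ± 0.06127 → (-0.139, -0.017).

(-0.139, -0.017)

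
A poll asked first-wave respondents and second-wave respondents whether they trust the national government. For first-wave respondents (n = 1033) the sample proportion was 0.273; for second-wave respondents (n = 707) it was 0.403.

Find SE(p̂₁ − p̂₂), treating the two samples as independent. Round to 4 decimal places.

SE₁ = √(p̂₁(1−p̂₁)/n₁) = √(0.2730·0.7270/1033) = 0.01386; SE₂ = √(0.4030·0.5970/707) = 0.01845.
Independent samples: SE of the difference = √(SE₁² + SE₂²) = √(0.0001920996 + 0.0003404025) = 0.02308.

0.0231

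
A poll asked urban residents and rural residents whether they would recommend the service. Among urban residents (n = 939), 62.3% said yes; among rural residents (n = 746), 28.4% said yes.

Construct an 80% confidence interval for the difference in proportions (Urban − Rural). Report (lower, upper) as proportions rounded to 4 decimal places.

(0.3097, 0.3683)

SE₁ = √(p̂₁(1−p̂₁)/n₁) = √(0.6230·0.3770/939) = 0.01582; SE₂ = √(0.2840·0.7160/746) = 0.01651.
Independent samples: SE of the difference = √(SE₁² + SE₂²) = √(0.0002502724 + 0.0002725801) = 0.02287.
z* for 80% confidence is 1.282, so the margin of error is 1.282 × 0.02287 = 0.02932.
Point estimate p̂₁ − p̂₂ = 0.6230 − 0.2840 = 0.3390.
0.3390 ± 0.02932 → (0.3097, 0.3683).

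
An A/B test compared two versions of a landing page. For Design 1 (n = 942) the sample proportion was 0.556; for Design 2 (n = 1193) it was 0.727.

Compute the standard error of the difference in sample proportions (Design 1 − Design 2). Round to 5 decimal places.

SE₁ = √(p̂₁(1−p̂₁)/n₁) = √(0.5560·0.4440/942) = 0.01619; SE₂ = √(0.7270·0.2730/1193) = 0.01290.
Independent samples: SE of the difference = √(SE₁² + SE₂²) = √(0.0002621161 + 0.00016641) = 0.02070.

0.02070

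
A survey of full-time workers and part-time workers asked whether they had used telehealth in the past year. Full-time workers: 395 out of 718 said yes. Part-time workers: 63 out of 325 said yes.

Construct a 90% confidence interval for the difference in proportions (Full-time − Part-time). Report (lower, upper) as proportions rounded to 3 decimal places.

(0.309, 0.404)

First, p̂₁ = 395/718 = 0.5501; p̂₂ = 63/325 = 0.1938.
The two standard errors are √(0.5501×0.4499/718) = 0.01857 and √(0.1938×0.8062/325) = 0.02193.
Because the samples are independent, SE_diff = √(0.01857² + 0.02193²) = 0.02874.
Using z* = 1.645 for 90%, ME = 1.645 × 0.02874 = 0.04728.
p̂₁ − p̂₂ = 0.3563; interval 0.3563 ± 0.04728 gives (0.309, 0.404).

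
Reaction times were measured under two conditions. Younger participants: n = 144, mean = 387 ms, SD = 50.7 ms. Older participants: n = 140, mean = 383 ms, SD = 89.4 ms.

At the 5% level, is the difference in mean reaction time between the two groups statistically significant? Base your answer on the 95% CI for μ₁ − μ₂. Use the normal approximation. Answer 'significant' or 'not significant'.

not significant

SE₁ = s₁/√n₁ = 50.7/√144 = 4.2250; SE₂ = 89.4/√140 = 7.5557.
Independent samples, unequal variances: SE_diff = √(SE₁² + SE₂²) = √(17.850625 + 57.08860249) = 8.6567.
z* = 1.960, so margin of error = 1.960 × 8.6567 = 16.9671.
Difference in means = 387 − 383 = 4.0000.
4.0000 ± 16.9671 → (-12.9671, 20.9671).
The interval (-12.9671, 20.9671) contains 0, so the difference is not significant.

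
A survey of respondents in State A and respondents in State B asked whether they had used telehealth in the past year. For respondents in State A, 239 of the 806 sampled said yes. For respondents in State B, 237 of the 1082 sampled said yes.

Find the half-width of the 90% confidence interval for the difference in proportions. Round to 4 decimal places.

p̂₁ = 239/806 = 0.2965 and p̂₂ = 237/1082 = 0.2190.
SE₁ = √(p̂₁(1−p̂₁)/n₁) = √(0.2965·0.7035/806) = 0.01609; SE₂ = √(0.2190·0.7810/1082) = 0.01257.
Independent samples: SE of the difference = √(SE₁² + SE₂²) = √(0.0002588881 + 0.0001580049) = 0.02042.
z* for 90% confidence is 1.645, so the margin of error is 1.645 × 0.02042 = 0.03359.

0.0336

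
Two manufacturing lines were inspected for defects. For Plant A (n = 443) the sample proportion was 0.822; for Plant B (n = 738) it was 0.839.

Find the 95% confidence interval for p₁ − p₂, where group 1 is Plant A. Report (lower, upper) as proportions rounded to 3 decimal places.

(-0.061, 0.027)

Each SE is √(p̂(1−p̂)/n): √(0.8220·0.1780/443) = 0.01817 and √(0.8390·0.1610/738) = 0.01353.
SE(p̂₁ − p̂₂) = √(SE₁² + SE₂²) = √(0.0003301489 + 0.0001830609) = 0.02265, since the two samples are independent.
At 95% confidence z* = 1.960; margin = 1.960 × 0.02265 = 0.04439.
The difference is 0.8220 − 0.8390 = -0.0170, so the interval is -0.0170 ± 0.04439 = (-0.061, 0.027).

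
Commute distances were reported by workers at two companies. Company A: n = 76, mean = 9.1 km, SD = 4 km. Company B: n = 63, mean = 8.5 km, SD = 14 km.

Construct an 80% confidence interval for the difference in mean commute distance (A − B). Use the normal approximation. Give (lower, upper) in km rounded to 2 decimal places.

Standard errors of each mean: 4/√76 = 0.4588 and 14/√63 = 1.7638.
SE(x̄₁ − x̄₂) = √(0.4588² + 1.7638²) = 1.8225 for independent samples with unequal variances.
With z* = 1.282, the margin is 1.282 × 1.8225 = 2.3364.
x̄₁ − x̄₂ = 9.1 − 8.5 = 0.6000; the interval is 0.6000 ± 2.3364 = (-1.74, 2.94).

(-1.74, 2.94)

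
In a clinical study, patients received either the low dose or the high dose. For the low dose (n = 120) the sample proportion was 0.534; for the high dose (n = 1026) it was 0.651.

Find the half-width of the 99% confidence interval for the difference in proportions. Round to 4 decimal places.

Each SE is √(p̂(1−p̂)/n): √(0.5340·0.4660/120) = 0.04554 and √(0.6510·0.3490/1026) = 0.01488.
SE(p̂₁ − p̂₂) = √(SE₁² + SE₂²) = √(0.0020738916 + 0.0002214144) = 0.04791, since the two samples are independent.
At 99% confidence z* = 2.576; margin = 2.576 × 0.04791 = 0.12342.

0.1234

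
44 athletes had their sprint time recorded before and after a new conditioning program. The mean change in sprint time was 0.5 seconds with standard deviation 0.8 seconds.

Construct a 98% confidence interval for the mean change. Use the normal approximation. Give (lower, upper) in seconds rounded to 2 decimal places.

(0.22, 0.78)

Paired design: SE = s_d/√n = 0.8/√44 = 0.1206.
z* = 2.326; margin of error = 2.326 × 0.1206 = 0.2805.
0.5 ± 0.2805 → (0.22, 0.78).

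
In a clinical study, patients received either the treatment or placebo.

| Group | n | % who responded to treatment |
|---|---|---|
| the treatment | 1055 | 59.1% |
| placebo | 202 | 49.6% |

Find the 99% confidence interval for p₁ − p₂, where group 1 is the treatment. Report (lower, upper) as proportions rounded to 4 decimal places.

Each SE is √(p̂(1−p̂)/n): √(0.5910·0.4090/1055) = 0.01514 and √(0.4960·0.5040/202) = 0.03518.
SE(p̂₁ − p̂₂) = √(SE₁² + SE₂²) = √(0.0002292196 + 0.0012376324) = 0.03830, since the two samples are independent.
At 99% confidence z* = 2.576; margin = 2.576 × 0.03830 = 0.09866.
The difference is 0.5910 − 0.4960 = 0.0950, so the interval is 0.0950 ± 0.09866 = (-0.0037, 0.1937).

(-0.0037, 0.1937)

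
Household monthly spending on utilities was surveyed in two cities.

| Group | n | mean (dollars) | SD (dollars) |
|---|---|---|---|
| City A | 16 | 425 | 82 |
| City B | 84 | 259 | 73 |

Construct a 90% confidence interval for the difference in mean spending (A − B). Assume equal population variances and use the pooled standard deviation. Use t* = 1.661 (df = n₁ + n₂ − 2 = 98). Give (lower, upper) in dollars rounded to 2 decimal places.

s_p = √[((n₁−1)s₁² + (n₂−1)s₂²)/(n₁+n₂−2)] = √[(15·82² + 83·73²)/98] = 74.4481.
SE = 74.4481·√(1/16 + 1/84) = 20.3074.
With t* = 1.661, margin = 1.661 × 20.3074 = 33.7306.
x̄₁ − x̄₂ = 425 − 259 = 166.0000; interval 166.0000 ± 33.7306 = (132.27, 199.73).

(132.27, 199.73)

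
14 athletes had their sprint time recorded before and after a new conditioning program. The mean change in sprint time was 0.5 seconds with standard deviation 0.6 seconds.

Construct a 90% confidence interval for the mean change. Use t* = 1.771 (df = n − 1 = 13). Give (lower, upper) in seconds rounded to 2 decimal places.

(0.22, 0.78)

This is a matched-pairs design, so SE = s_d/√n = 0.6/√14 = 0.1604.
Margin = 1.771 × 0.1604 = 0.2841; the interval is 0.5 ± 0.2841 = (0.22, 0.78).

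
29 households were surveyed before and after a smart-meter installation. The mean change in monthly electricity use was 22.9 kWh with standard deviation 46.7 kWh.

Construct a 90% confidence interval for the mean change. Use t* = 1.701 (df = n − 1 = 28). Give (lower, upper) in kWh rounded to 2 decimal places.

This is a matched-pairs design, so SE = s_d/√n = 46.7/√29 = 8.6720.
Margin = 1.701 × 8.6720 = 14.7511; the interval is 22.9 ± 14.7511 = (8.15, 37.65).

(8.15, 37.65)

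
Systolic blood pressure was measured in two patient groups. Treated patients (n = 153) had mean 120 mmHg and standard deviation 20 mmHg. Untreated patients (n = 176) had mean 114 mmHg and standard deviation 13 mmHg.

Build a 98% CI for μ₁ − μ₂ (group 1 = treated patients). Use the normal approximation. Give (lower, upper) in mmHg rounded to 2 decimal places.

Per-group SEs: s₁/√n₁ = 20/√153 = 1.6169, s₂/√n₂ = 13/√176 = 0.9799.
Unpooled SE of the difference: √(2.61436561 + 0.96020401) = 1.8907.
Margin of error = z* · SE = 2.326 × 1.8907 = 4.3978.
x̄₁ − x̄₂ = 120 − 114 = 6.0000.
CI: 6.0000 ± 4.3978 = (1.60, 10.40).

(1.60, 10.40)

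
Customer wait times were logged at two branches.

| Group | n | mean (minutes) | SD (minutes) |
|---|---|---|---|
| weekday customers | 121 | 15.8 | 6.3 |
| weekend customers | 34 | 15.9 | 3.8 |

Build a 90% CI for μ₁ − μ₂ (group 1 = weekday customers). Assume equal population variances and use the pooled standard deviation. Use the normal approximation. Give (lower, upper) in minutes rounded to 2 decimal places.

(-1.97, 1.77)

s_p = √[((n₁−1)s₁² + (n₂−1)s₂²)/(n₁+n₂−2)] = √[(120·6.3² + 33·3.8²)/153] = 5.8518.
SE = 5.8518·√(1/121 + 1/34) = 1.1359.
With z* = 1.645, margin = 1.645 × 1.1359 = 1.8686.
x̄₁ − x̄₂ = 15.8 − 15.9 = -0.1000; interval -0.1000 ± 1.8686 = (-1.97, 1.77).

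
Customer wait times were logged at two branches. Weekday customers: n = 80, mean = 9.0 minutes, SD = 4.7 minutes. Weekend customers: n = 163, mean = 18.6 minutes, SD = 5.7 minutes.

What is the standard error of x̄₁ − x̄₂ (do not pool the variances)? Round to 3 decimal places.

SE₁ = s₁/√n₁ = 4.7/√80 = 0.5255; SE₂ = 5.7/√163 = 0.4465.
Independent samples, unequal variances: SE_diff = √(SE₁² + SE₂²) = √(0.27615025 + 0.19936225) = 0.6896.

0.690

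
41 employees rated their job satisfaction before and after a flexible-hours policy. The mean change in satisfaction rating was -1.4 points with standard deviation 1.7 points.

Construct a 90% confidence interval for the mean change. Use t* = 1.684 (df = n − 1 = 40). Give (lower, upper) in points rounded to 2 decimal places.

(-1.85, -0.95)

This is a matched-pairs design, so SE = s_d/√n = 1.7/√41 = 0.2655.
Margin = 1.684 × 0.2655 = 0.4471; the interval is -1.4 ± 0.4471 = (-1.85, -0.95).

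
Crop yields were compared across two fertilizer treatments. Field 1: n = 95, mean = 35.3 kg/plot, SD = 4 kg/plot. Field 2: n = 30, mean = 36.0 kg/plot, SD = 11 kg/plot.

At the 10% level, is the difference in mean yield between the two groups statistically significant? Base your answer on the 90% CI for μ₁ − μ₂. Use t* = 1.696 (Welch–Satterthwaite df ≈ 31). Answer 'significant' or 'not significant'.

SE₁ = s₁/√n₁ = 4/√95 = 0.4104; SE₂ = 11/√30 = 2.0083.
Independent samples, unequal variances: SE_diff = √(SE₁² + SE₂²) = √(0.16842816 + 4.03326889) = 2.0498.
t* = 1.696, so margin of error = 1.696 × 2.0498 = 3.4765.
Difference in means = 35.3 − 36.0 = -0.7000.
-0.7000 ± 3.4765 → (-4.1765, 2.7765).
The interval (-4.1765, 2.7765) contains 0, so the difference is not significant.

not significant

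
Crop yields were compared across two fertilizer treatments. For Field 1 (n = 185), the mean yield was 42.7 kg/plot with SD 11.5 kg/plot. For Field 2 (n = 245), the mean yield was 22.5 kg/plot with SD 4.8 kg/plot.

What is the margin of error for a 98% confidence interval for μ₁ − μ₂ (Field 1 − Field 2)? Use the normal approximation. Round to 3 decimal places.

2.092

Per-group SEs: s₁/√n₁ = 11.5/√185 = 0.8455, s₂/√n₂ = 4.8/√245 = 0.3067.
Unpooled SE of the difference: √(0.71487025 + 0.09406489) = 0.8994.
Margin of error = z* · SE = 2.326 × 0.8994 = 2.0920.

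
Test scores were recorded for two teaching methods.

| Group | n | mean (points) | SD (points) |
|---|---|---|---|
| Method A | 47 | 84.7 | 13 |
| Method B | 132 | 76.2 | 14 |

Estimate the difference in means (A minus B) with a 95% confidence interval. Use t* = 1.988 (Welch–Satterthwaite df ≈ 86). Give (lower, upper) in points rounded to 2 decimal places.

Per-group SEs: s₁/√n₁ = 13/√47 = 1.8962, s₂/√n₂ = 14/√132 = 1.2185.
Unpooled SE of the difference: √(3.59557444 + 1.48474225) = 2.2540.
Margin of error = t* · SE = 1.988 × 2.2540 = 4.4810.
x̄₁ − x̄₂ = 84.7 − 76.2 = 8.5000.
CI: 8.5000 ± 4.4810 = (4.02, 12.98).

(4.02, 12.98)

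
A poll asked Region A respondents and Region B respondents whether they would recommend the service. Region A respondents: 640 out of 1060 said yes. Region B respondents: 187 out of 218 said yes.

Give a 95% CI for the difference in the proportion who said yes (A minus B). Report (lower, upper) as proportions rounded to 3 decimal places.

(-0.309, -0.199)

First, p̂₁ = 640/1060 = 0.6038; p̂₂ = 187/218 = 0.8578.
The two standard errors are √(0.6038×0.3962/1060) = 0.01502 and √(0.8578×0.1422/218) = 0.02365.
Because the samples are independent, SE_diff = √(0.01502² + 0.02365²) = 0.02802.
Using z* = 1.960 for 95%, ME = 1.960 × 0.02802 = 0.05492.
p̂₁ − p̂₂ = -0.2540; interval -0.2540 ± 0.05492 gives (-0.309, -0.199).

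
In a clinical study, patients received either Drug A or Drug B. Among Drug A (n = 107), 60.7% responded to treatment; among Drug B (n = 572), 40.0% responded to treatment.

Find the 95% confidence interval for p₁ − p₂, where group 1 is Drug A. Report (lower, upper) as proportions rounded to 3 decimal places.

SE₁ = √(p̂₁(1−p̂₁)/n₁) = √(0.6070·0.3930/107) = 0.04722; SE₂ = √(0.4000·0.6000/572) = 0.02048.
Independent samples: SE of the difference = √(SE₁² + SE₂²) = √(0.0022297284 + 0.0004194304) = 0.05147.
z* for 95% confidence is 1.960, so the margin of error is 1.960 × 0.05147 = 0.10088.
Point estimate p̂₁ − p̂₂ = 0.6070 − 0.4000 = 0.2070.
0.2070 ± 0.10088 → (0.106, 0.308).

(0.106, 0.308)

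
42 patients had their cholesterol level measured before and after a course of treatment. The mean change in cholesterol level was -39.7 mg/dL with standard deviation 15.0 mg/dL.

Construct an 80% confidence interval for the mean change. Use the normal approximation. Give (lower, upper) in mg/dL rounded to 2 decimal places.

(-42.67, -36.73)

This is a matched-pairs design, so SE = s_d/√n = 15.0/√42 = 2.3146.
Margin = 1.282 × 2.3146 = 2.9673; the interval is -39.7 ± 2.9673 = (-42.67, -36.73).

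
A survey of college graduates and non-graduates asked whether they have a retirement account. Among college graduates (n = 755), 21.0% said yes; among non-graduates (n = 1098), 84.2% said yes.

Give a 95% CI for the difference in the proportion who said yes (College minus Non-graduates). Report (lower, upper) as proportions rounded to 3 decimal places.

(-0.668, -0.596)

Each SE is √(p̂(1−p̂)/n): √(0.2100·0.7900/755) = 0.01482 and √(0.8420·0.1580/1098) = 0.01101.
SE(p̂₁ − p̂₂) = √(SE₁² + SE₂²) = √(0.0002196324 + 0.0001212201) = 0.01846, since the two samples are independent.
At 95% confidence z* = 1.960; margin = 1.960 × 0.01846 = 0.03618.
The difference is 0.2100 − 0.8420 = -0.6320, so the interval is -0.6320 ± 0.03618 = (-0.668, -0.596).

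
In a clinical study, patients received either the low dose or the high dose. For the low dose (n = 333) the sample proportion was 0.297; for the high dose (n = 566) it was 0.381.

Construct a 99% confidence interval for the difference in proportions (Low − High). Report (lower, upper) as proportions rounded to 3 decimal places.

The two standard errors are √(0.2970×0.7030/333) = 0.02504 and √(0.3810×0.6190/566) = 0.02041.
Because the samples are independent, SE_diff = √(0.02504² + 0.02041²) = 0.03230.
Using z* = 2.576 for 99%, ME = 2.576 × 0.03230 = 0.08320.
p̂₁ − p̂₂ = -0.0840; interval -0.0840 ± 0.08320 gives (-0.167, -0.001).

(-0.167, -0.001)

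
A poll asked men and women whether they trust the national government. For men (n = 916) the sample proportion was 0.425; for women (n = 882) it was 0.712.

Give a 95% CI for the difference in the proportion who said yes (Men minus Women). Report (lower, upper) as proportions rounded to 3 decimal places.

Each SE is √(p̂(1−p̂)/n): √(0.4250·0.5750/916) = 0.01633 and √(0.7120·0.2880/882) = 0.01525.
SE(p̂₁ − p̂₂) = √(SE₁² + SE₂²) = √(0.0002666689 + 0.0002325625) = 0.02234, since the two samples are independent.
At 95% confidence z* = 1.960; margin = 1.960 × 0.02234 = 0.04379.
The difference is 0.4250 − 0.7120 = -0.2870, so the interval is -0.2870 ± 0.04379 = (-0.331, -0.243).

(-0.331, -0.243)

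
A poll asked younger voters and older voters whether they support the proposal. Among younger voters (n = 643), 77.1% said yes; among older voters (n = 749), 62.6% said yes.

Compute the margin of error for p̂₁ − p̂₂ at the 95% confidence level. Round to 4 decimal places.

SE₁ = √(p̂₁(1−p̂₁)/n₁) = √(0.7710·0.2290/643) = 0.01657; SE₂ = √(0.6260·0.3740/749) = 0.01768.
Independent samples: SE of the difference = √(SE₁² + SE₂²) = √(0.0002745649 + 0.0003125824) = 0.02423.
z* for 95% confidence is 1.960, so the margin of error is 1.960 × 0.02423 = 0.04749.

0.0475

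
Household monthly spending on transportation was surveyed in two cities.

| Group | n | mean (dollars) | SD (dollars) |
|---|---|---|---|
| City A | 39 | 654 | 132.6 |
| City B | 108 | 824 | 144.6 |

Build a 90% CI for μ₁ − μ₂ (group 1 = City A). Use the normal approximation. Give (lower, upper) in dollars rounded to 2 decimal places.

Per-group SEs: s₁/√n₁ = 132.6/√39 = 21.2330, s₂/√n₂ = 144.6/√108 = 13.9141.
Unpooled SE of the difference: √(450.840289 + 193.60217881) = 25.3859.
Margin of error = z* · SE = 1.645 × 25.3859 = 41.7598.
x̄₁ − x̄₂ = 654 − 824 = -170.0000.
CI: -170.0000 ± 41.7598 = (-211.76, -128.24).

(-211.76, -128.24)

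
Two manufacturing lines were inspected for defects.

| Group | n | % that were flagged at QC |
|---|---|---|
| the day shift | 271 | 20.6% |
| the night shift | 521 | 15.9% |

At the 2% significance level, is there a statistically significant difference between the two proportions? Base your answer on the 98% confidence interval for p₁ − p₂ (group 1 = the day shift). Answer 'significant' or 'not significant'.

not significant

The two standard errors are √(0.2060×0.7940/271) = 0.02457 and √(0.1590×0.8410/521) = 0.01602.
Because the samples are independent, SE_diff = √(0.02457² + 0.01602²) = 0.02933.
Using z* = 2.326 for 98%, ME = 2.326 × 0.02933 = 0.06822.
p̂₁ − p̂₂ = 0.0470; interval 0.0470 ± 0.06822 gives (-0.02122, 0.11522).
The interval (-0.02122, 0.11522) contains 0, so the difference is not significant.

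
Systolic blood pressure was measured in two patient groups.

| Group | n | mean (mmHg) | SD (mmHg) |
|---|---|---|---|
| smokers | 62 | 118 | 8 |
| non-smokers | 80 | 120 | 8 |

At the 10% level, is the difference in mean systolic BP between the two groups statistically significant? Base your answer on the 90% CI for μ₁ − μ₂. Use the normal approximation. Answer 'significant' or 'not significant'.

not significant

Per-group SEs: s₁/√n₁ = 8/√62 = 1.0160, s₂/√n₂ = 8/√80 = 0.8944.
Unpooled SE of the difference: √(1.032256 + 0.79995136) = 1.3536.
Margin of error = z* · SE = 1.645 × 1.3536 = 2.2267.
x̄₁ − x̄₂ = 118 − 120 = -2.0000.
CI: -2.0000 ± 2.2267 = (-4.2267, 0.2267).
The interval (-4.2267, 0.2267) contains 0, so the difference is not significant.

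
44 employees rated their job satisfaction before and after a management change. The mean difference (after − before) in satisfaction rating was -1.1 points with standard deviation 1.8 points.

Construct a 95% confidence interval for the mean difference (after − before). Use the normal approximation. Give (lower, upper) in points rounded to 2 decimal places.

(-1.63, -0.57)

Paired design: SE = s_d/√n = 1.8/√44 = 0.2714.
z* = 1.960; margin of error = 1.960 × 0.2714 = 0.5319.
-1.1 ± 0.5319 → (-1.63, -0.57).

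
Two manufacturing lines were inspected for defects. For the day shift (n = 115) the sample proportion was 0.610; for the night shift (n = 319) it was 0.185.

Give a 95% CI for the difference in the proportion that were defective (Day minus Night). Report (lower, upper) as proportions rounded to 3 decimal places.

(0.326, 0.524)

The two standard errors are √(0.6100×0.3900/115) = 0.04548 and √(0.1850×0.8150/319) = 0.02174.
Because the samples are independent, SE_diff = √(0.04548² + 0.02174²) = 0.05041.
Using z* = 1.960 for 95%, ME = 1.960 × 0.05041 = 0.09880.
p̂₁ − p̂₂ = 0.4250; interval 0.4250 ± 0.09880 gives (0.326, 0.524).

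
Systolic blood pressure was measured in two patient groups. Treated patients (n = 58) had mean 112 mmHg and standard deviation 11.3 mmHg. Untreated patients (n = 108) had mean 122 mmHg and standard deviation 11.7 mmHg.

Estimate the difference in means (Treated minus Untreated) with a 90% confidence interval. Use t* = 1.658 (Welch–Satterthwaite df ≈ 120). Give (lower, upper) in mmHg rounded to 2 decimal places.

Standard errors of each mean: 11.3/√58 = 1.4838 and 11.7/√108 = 1.1258.
SE(x̄₁ − x̄₂) = √(1.4838² + 1.1258²) = 1.8625 for independent samples with unequal variances.
With t* = 1.658, the margin is 1.658 × 1.8625 = 3.0880.
x̄₁ − x̄₂ = 112 − 122 = -10.0000; the interval is -10.0000 ± 3.0880 = (-13.09, -6.91).

(-13.09, -6.91)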